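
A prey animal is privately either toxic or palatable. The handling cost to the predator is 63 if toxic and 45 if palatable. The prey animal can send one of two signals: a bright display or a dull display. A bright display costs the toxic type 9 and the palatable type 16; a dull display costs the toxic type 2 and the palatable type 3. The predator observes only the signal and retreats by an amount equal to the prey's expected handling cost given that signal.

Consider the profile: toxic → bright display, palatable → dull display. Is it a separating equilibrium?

No

If types separate, bright display earns payment 63 and dull display earns 45.
Toxic: bright display gives 63 − 9 = 54; dull display gives 45 − 2 = 43. No deviation. ✓
Palatable: dull display gives 45 − 3 = 42; bright display gives 63 − 16 = 47. Would deviate. ✗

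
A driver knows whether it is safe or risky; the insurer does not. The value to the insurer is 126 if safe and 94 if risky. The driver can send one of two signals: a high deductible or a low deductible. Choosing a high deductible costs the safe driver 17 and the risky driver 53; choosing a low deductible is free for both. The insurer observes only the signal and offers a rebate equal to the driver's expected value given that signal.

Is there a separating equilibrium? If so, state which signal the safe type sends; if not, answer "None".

high deductible

Try safe → high deductible, risky → low deductible:
  If types separate, high deductible earns payment 126 and low deductible earns 94.
  Safe: high deductible gives 126 − 17 = 109; low deductible gives 94 − 0 = 94. No deviation. ✓
  Risky: low deductible gives 94 − 0 = 94; high deductible gives 126 − 53 = 73. No deviation. ✓
Both hold — the safe type sends high deductible.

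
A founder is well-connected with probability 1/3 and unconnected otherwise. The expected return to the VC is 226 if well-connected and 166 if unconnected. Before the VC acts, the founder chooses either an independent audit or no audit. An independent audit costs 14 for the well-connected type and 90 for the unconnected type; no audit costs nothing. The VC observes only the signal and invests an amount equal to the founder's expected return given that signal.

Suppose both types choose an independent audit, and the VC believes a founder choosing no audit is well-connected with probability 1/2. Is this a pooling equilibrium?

No

At the pooled signal (audit) the VC holds the prior 1/3 and pays 1/3·226 + 2/3·166 = 186. Off-path (no audit) belief 1/2 gives 1/2·226 + 1/2·166 = 196.
Well-connected: audit gives 186 − 14 = 172; no audit gives 196 − 0 = 196. Deviates. ✗
Unconnected: audit gives 186 − 90 = 96; no audit gives 196 − 0 = 196. Deviates. ✗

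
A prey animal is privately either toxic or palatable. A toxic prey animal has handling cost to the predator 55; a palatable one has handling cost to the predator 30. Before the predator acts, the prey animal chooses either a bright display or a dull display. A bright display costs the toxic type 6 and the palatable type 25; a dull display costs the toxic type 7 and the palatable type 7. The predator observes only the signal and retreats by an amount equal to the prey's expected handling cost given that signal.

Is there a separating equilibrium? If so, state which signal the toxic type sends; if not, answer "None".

None

Try toxic → bright display, palatable → dull display:
  If types separate, bright display earns payment 55 and dull display earns 30.
  Toxic: bright display gives 55 − 6 = 49; dull display gives 30 − 7 = 23. No deviation. ✓
  Palatable: dull display gives 30 − 7 = 23; bright display gives 55 − 25 = 30. Would deviate. ✗
Try toxic → dull display, palatable → bright display:
  If types separate, dull display earns payment 55 and bright display earns 30.
  Toxic: dull display gives 55 − 7 = 48; bright display gives 30 − 6 = 24. No deviation. ✓
  Palatable: bright display gives 30 − 25 = 5; dull display gives 55 − 7 = 48. Would deviate. ✗
Neither assignment is incentive-compatible.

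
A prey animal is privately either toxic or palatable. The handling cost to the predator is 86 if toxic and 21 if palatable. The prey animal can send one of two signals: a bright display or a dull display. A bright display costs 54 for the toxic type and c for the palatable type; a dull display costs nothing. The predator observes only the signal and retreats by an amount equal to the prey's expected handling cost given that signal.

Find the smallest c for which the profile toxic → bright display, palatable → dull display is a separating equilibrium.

65

Under separation: bright display → toxic (pays 86); dull display → palatable (pays 21).
Toxic: 86 − 54 = 32 ≥ 21 − 0 = 21. Holds regardless of c. ✓
Palatable: 21 − 0 ≥ 86 − c, so c ≥ 86 − 21 = 65.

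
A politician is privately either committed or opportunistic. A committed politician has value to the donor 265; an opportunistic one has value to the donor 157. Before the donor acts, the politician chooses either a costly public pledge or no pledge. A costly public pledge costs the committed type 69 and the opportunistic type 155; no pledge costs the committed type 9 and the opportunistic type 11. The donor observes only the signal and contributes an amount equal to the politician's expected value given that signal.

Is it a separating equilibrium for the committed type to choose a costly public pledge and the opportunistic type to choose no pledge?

Yes

Under separation the donor infers type exactly: pledge → committed (pays 265), no pledge → opportunistic (pays 157).
Committed: pledge gives 265 − 69 = 196; no pledge gives 157 − 9 = 148. No deviation. ✓
Opportunistic: no pledge gives 157 − 11 = 146; pledge gives 265 − 155 = 110. No deviation. ✓
Neither type gains from mimicking the other.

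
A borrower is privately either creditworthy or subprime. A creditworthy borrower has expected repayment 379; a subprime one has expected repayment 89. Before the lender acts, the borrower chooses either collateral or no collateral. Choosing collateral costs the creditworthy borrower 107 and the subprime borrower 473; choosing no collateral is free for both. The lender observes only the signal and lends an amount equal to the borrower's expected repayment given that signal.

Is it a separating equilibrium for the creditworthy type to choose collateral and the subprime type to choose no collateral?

Yes

If types separate, collateral earns payment 379 and no collateral earns 89.
Creditworthy: collateral gives 379 − 107 = 272; no collateral gives 89 − 0 = 89. No deviation. ✓
Subprime: no collateral gives 89 − 0 = 89; collateral gives 379 − 473 = -94. No deviation. ✓
Both incentive constraints hold.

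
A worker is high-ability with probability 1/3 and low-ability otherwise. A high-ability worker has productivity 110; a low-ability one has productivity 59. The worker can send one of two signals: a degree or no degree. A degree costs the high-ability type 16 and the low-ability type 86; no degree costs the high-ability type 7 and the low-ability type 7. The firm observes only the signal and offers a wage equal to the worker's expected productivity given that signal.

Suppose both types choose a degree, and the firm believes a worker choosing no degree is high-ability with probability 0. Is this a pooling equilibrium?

At the pooled signal (degree) the firm holds the prior 1/3 and pays 1/3·110 + 2/3·59 = 76. Off-path (no degree) belief 0 gives 0·110 + 1·59 = 59.
High-ability: degree gives 76 − 16 = 60; no degree gives 59 − 7 = 52. Stays. ✓
Low-ability: degree gives 76 − 86 = -10; no degree gives 59 − 7 = 52. Deviates. ✗

No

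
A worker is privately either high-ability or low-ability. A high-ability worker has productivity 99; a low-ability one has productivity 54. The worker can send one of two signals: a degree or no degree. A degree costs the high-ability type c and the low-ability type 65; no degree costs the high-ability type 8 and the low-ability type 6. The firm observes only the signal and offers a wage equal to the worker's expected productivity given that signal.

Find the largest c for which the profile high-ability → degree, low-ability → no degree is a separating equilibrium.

Under separation: degree → high-ability (pays 99); no degree → low-ability (pays 54).
Low-ability: 54 − 6 = 48 ≥ 99 − 65 = 34. Holds regardless of c. ✓
High-ability: 99 − c ≥ 54 − 8, so c ≤ 99 − 46 = 53.

53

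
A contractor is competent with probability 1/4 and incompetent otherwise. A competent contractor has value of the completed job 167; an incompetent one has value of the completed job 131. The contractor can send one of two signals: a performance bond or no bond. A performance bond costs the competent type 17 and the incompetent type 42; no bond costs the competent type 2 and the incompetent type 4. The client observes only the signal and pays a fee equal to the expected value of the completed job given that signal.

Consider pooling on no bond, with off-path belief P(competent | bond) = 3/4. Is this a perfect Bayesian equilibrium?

No

At the pooled signal (no bond) the client holds the prior 1/4 and pays 1/4·167 + 3/4·131 = 140. Off-path (bond) belief 3/4 gives 3/4·167 + 1/4·131 = 158.
Competent: no bond gives 140 − 2 = 138; bond gives 158 − 17 = 141. Deviates. ✗
Incompetent: no bond gives 140 − 4 = 136; bond gives 158 − 42 = 116. Stays. ✓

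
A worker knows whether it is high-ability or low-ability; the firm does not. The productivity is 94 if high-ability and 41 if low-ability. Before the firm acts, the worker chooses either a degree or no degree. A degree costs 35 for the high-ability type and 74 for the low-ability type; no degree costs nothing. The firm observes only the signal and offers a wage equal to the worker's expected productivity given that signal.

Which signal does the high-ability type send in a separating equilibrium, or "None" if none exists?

degree

Try high-ability → degree, low-ability → no degree:
  If types separate, degree earns payment 94 and no degree earns 41.
  High-ability: degree gives 94 − 35 = 59; no degree gives 41 − 0 = 41. No deviation. ✓
  Low-ability: no degree gives 41 − 0 = 41; degree gives 94 − 74 = 20. No deviation. ✓
Both hold — the high-ability type sends degree.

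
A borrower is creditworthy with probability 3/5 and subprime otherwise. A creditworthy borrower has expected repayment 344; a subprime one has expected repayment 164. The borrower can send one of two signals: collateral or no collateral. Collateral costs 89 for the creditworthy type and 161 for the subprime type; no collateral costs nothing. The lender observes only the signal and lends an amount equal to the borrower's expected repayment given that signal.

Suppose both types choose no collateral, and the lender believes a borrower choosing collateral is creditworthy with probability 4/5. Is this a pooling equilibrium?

On the equilibrium path (no collateral) the lender holds the prior 3/5 and pays 3/5·344 + 2/5·164 = 272. Off-path (collateral) belief 4/5 gives 4/5·344 + 1/5·164 = 308.
Creditworthy: no collateral gives 272 − 0 = 272; collateral gives 308 − 89 = 219. Stays. ✓
Subprime: no collateral gives 272 − 0 = 272; collateral gives 308 − 161 = 147. Stays. ✓
Beliefs are Bayes-consistent on-path and both types best-respond.

Yes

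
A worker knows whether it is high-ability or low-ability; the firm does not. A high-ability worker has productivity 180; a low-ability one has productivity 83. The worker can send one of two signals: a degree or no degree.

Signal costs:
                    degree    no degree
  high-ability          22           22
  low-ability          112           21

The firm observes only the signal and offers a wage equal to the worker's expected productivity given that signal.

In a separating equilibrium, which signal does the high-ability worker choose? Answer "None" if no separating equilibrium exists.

None

Try high-ability → degree, low-ability → no degree:
  Under separation the firm infers type exactly: degree → high-ability (pays 180), no degree → low-ability (pays 83).
  High-ability: degree gives 180 − 22 = 158; no degree gives 83 − 22 = 61. No deviation. ✓
  Low-ability: no degree gives 83 − 21 = 62; degree gives 180 − 112 = 68. Would deviate. ✗
Try high-ability → no degree, low-ability → degree:
  Under separation the firm infers type exactly: no degree → high-ability (pays 180), degree → low-ability (pays 83).
  High-ability: no degree gives 180 − 22 = 158; degree gives 83 − 22 = 61. No deviation. ✓
  Low-ability: degree gives 83 − 112 = -29; no degree gives 180 − 21 = 159. Would deviate. ✗
Neither assignment is incentive-compatible.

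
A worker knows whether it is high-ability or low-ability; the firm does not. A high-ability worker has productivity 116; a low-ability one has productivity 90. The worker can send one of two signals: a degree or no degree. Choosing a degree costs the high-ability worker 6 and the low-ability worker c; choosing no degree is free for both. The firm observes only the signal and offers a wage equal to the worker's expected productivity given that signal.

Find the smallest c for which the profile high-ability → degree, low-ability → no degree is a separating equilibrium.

26

Under separation: degree → high-ability (pays 116); no degree → low-ability (pays 90).
High-ability: 116 − 6 = 110 ≥ 90 − 0 = 90. Holds regardless of c. ✓
Low-ability: 90 − 0 ≥ 116 − c, so c ≥ 116 − 90 = 26.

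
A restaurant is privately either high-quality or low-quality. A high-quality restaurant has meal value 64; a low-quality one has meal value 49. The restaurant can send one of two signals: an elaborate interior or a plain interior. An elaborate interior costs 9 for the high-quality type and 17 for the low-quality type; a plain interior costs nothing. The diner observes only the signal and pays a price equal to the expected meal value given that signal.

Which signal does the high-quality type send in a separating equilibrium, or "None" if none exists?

Try high-quality → elaborate interior, low-quality → plain interior:
  If types separate, elaborate interior earns payment 64 and plain interior earns 49.
  High-quality: elaborate interior gives 64 − 9 = 55; plain interior gives 49 − 0 = 49. No deviation. ✓
  Low-quality: plain interior gives 49 − 0 = 49; elaborate interior gives 64 − 17 = 47. No deviation. ✓
Both hold — the high-quality type sends elaborate interior.

elaborate interior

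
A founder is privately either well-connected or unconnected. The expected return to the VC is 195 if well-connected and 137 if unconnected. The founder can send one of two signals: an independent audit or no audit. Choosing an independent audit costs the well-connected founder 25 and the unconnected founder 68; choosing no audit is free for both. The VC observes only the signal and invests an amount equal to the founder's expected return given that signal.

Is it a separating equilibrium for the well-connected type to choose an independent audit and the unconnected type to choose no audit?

If types separate, audit earns payment 195 and no audit earns 137.
Well-connected: audit gives 195 − 25 = 170; no audit gives 137 − 0 = 137. No deviation. ✓
Unconnected: no audit gives 137 − 0 = 137; audit gives 195 − 68 = 127. No deviation. ✓
Both incentive constraints hold.

Yes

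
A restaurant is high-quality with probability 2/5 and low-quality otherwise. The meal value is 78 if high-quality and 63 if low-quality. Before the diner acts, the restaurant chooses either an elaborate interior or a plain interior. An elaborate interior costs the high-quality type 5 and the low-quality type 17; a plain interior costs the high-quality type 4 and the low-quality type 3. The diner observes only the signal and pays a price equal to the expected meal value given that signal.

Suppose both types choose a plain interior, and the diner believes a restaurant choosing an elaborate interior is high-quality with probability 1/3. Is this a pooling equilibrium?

At the pooled signal (plain interior) the diner holds the prior 2/5 and pays 2/5·78 + 3/5·63 = 69. Off-path (elaborate interior) belief 1/3 gives 1/3·78 + 2/3·63 = 68.
High-quality: plain interior gives 69 − 4 = 65; elaborate interior gives 68 − 5 = 63. Stays. ✓
Low-quality: plain interior gives 69 − 3 = 66; elaborate interior gives 68 − 17 = 51. Stays. ✓

Yes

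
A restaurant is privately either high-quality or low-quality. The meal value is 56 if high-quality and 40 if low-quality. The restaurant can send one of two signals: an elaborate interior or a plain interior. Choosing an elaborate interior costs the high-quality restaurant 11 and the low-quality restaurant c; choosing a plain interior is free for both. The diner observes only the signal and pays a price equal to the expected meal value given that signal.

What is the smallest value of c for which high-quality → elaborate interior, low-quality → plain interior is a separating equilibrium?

16

Under separation: elaborate interior → high-quality (pays 56); plain interior → low-quality (pays 40).
High-quality: 56 − 11 = 45 ≥ 40 − 0 = 40. Holds regardless of c. ✓
Low-quality: 40 − 0 ≥ 56 − c, so c ≥ 56 − 40 = 16.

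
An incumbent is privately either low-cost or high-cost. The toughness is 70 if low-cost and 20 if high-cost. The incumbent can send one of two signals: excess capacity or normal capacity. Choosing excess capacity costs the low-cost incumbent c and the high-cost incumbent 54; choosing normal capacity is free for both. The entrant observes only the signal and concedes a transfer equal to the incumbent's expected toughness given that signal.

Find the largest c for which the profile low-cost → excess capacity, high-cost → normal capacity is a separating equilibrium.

Under separation: excess capacity → low-cost (pays 70); normal capacity → high-cost (pays 20).
High-cost: 20 − 0 = 20 ≥ 70 − 54 = 16. Holds regardless of c. ✓
Low-cost: 70 − c ≥ 20 − 0, so c ≤ 70 − 20 = 50.

50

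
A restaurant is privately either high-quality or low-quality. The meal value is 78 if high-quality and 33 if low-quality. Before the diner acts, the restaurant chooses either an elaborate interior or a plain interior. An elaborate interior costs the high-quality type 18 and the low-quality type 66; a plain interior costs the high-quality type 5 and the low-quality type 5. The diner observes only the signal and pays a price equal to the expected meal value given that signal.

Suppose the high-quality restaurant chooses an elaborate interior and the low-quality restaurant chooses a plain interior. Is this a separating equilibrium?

Yes

Under separation the diner infers type exactly: elaborate interior → high-quality (pays 78), plain interior → low-quality (pays 33).
High-quality: elaborate interior gives 78 − 18 = 60; plain interior gives 33 − 5 = 28. No deviation. ✓
Low-quality: plain interior gives 33 − 5 = 28; elaborate interior gives 78 − 66 = 12. No deviation. ✓
Neither type gains from mimicking the other.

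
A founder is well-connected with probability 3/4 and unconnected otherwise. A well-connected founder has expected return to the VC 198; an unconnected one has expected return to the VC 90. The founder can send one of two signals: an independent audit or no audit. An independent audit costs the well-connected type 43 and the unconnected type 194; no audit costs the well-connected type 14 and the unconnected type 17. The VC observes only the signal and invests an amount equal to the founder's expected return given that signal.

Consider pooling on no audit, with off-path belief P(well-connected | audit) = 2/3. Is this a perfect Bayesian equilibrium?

On the equilibrium path (no audit) the VC holds the prior 3/4 and pays 3/4·198 + 1/4·90 = 171. Off-path (audit) belief 2/3 gives 2/3·198 + 1/3·90 = 162.
Well-connected: no audit gives 171 − 14 = 157; audit gives 162 − 43 = 119. Stays. ✓
Unconnected: no audit gives 171 − 17 = 154; audit gives 162 − 194 = -32. Stays. ✓
Beliefs are Bayes-consistent on-path and both types best-respond.

Yes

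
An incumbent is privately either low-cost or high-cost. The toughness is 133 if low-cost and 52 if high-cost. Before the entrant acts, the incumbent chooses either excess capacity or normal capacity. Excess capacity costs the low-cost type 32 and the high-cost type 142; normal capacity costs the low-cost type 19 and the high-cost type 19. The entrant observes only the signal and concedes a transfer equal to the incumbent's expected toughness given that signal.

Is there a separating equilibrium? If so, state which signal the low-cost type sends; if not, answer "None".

excess capacity

Try low-cost → excess capacity, high-cost → normal capacity:
  Under separation the entrant infers type exactly: excess capacity → low-cost (pays 133), normal capacity → high-cost (pays 52).
  Low-cost: excess capacity gives 133 − 32 = 101; normal capacity gives 52 − 19 = 33. No deviation. ✓
  High-cost: normal capacity gives 52 − 19 = 33; excess capacity gives 133 − 142 = -9. No deviation. ✓
Both hold — the low-cost type sends excess capacity.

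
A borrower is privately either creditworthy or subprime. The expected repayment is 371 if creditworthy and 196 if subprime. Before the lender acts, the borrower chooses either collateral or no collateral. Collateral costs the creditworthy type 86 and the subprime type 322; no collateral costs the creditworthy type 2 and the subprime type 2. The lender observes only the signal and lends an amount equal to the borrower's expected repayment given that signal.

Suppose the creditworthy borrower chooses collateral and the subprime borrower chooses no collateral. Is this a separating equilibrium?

If types separate, collateral earns payment 371 and no collateral earns 196.
Creditworthy: collateral gives 371 − 86 = 285; no collateral gives 196 − 2 = 194. No deviation. ✓
Subprime: no collateral gives 196 − 2 = 194; collateral gives 371 − 322 = 49. No deviation. ✓
Both incentive constraints hold.

Yes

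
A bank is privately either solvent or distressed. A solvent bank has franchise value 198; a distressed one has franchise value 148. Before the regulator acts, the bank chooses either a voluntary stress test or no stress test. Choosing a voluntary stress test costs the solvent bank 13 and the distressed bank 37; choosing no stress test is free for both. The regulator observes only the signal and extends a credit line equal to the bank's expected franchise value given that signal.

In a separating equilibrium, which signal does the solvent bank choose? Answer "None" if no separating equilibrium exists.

Try solvent → stress test, distressed → no stress test:
  If types separate, stress test earns payment 198 and no stress test earns 148.
  Solvent: stress test gives 198 − 13 = 185; no stress test gives 148 − 0 = 148. No deviation. ✓
  Distressed: no stress test gives 148 − 0 = 148; stress test gives 198 − 37 = 161. Would deviate. ✗
Try solvent → no stress test, distressed → stress test:
  If types separate, no stress test earns payment 198 and stress test earns 148.
  Solvent: no stress test gives 198 − 0 = 198; stress test gives 148 − 13 = 135. No deviation. ✓
  Distressed: stress test gives 148 − 37 = 111; no stress test gives 198 − 0 = 198. Would deviate. ✗
Neither assignment is incentive-compatible.

None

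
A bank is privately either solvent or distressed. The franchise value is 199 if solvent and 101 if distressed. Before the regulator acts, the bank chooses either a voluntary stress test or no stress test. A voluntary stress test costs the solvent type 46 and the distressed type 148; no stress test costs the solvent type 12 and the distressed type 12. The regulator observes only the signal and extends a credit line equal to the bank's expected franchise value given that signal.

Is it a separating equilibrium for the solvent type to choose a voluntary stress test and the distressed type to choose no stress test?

Under separation the regulator infers type exactly: stress test → solvent (pays 199), no stress test → distressed (pays 101).
Solvent: stress test gives 199 − 46 = 153; no stress test gives 101 − 12 = 89. No deviation. ✓
Distressed: no stress test gives 101 − 12 = 89; stress test gives 199 − 148 = 51. No deviation. ✓
Both incentive constraints hold.

Yes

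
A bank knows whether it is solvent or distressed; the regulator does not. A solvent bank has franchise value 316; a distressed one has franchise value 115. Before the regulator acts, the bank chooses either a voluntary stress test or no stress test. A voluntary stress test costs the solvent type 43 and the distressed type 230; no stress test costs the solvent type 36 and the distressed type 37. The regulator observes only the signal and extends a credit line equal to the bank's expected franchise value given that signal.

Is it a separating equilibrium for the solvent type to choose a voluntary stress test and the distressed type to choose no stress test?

Under separation the regulator infers type exactly: stress test → solvent (pays 316), no stress test → distressed (pays 115).
Solvent: stress test gives 316 − 43 = 273; no stress test gives 115 − 36 = 79. No deviation. ✓
Distressed: no stress test gives 115 − 37 = 78; stress test gives 316 − 230 = 86. Would deviate. ✗

No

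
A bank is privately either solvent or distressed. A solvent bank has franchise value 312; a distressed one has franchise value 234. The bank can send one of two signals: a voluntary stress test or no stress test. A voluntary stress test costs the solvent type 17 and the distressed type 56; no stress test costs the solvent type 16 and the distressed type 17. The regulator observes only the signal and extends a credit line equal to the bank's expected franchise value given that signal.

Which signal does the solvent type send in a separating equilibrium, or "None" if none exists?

None

Try solvent → stress test, distressed → no stress test:
  If types separate, stress test earns payment 312 and no stress test earns 234.
  Solvent: stress test gives 312 − 17 = 295; no stress test gives 234 − 16 = 218. No deviation. ✓
  Distressed: no stress test gives 234 − 17 = 217; stress test gives 312 − 56 = 256. Would deviate. ✗
Try solvent → no stress test, distressed → stress test:
  If types separate, no stress test earns payment 312 and stress test earns 234.
  Solvent: no stress test gives 312 − 16 = 296; stress test gives 234 − 17 = 217. No deviation. ✓
  Distressed: stress test gives 234 − 56 = 178; no stress test gives 312 − 17 = 295. Would deviate. ✗
Neither assignment is incentive-compatible.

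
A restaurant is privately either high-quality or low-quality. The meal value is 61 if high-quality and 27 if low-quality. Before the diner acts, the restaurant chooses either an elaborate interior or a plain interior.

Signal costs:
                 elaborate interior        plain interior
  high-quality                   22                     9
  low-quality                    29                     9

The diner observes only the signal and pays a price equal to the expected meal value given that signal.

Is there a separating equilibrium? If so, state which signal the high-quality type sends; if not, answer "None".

None

Try high-quality → elaborate interior, low-quality → plain interior:
  Under separation the diner infers type exactly: elaborate interior → high-quality (pays 61), plain interior → low-quality (pays 27).
  High-quality: elaborate interior gives 61 − 22 = 39; plain interior gives 27 − 9 = 18. No deviation. ✓
  Low-quality: plain interior gives 27 − 9 = 18; elaborate interior gives 61 − 29 = 32. Would deviate. ✗
Try high-quality → plain interior, low-quality → elaborate interior:
  Under separation the diner infers type exactly: plain interior → high-quality (pays 61), elaborate interior → low-quality (pays 27).
  High-quality: plain interior gives 61 − 9 = 52; elaborate interior gives 27 − 22 = 5. No deviation. ✓
  Low-quality: elaborate interior gives 27 − 29 = -2; plain interior gives 61 − 9 = 52. Would deviate. ✗
Neither assignment is incentive-compatible.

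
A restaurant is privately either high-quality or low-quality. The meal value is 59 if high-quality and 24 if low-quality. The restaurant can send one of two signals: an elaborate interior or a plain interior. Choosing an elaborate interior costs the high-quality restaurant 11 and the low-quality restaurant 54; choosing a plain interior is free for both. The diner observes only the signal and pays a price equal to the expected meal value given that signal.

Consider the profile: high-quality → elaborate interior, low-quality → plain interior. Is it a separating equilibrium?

Yes

If types separate, elaborate interior earns payment 59 and plain interior earns 24.
High-quality: elaborate interior gives 59 − 11 = 48; plain interior gives 24 − 0 = 24. No deviation. ✓
Low-quality: plain interior gives 24 − 0 = 24; elaborate interior gives 59 − 54 = 5. No deviation. ✓
Neither type gains from mimicking the other.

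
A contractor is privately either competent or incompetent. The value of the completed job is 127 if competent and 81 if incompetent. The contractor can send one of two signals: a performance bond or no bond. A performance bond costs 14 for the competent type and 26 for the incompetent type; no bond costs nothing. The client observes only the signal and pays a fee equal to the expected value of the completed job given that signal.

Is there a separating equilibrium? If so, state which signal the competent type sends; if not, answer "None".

None

Try competent → bond, incompetent → no bond:
  Under separation the client infers type exactly: bond → competent (pays 127), no bond → incompetent (pays 81).
  Competent: bond gives 127 − 14 = 113; no bond gives 81 − 0 = 81. No deviation. ✓
  Incompetent: no bond gives 81 − 0 = 81; bond gives 127 − 26 = 101. Would deviate. ✗
Try competent → no bond, incompetent → bond:
  Under separation the client infers type exactly: no bond → competent (pays 127), bond → incompetent (pays 81).
  Competent: no bond gives 127 − 0 = 127; bond gives 81 − 14 = 67. No deviation. ✓
  Incompetent: bond gives 81 − 26 = 55; no bond gives 127 − 0 = 127. Would deviate. ✗
Neither assignment is incentive-compatible.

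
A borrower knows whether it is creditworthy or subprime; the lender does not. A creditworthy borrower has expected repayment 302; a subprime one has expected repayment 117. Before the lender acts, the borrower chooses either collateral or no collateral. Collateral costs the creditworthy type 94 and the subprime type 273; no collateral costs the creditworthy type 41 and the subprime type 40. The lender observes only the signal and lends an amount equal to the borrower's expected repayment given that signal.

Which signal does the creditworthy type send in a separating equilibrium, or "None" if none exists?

Try creditworthy → collateral, subprime → no collateral:
  Under separation the lender infers type exactly: collateral → creditworthy (pays 302), no collateral → subprime (pays 117).
  Creditworthy: collateral gives 302 − 94 = 208; no collateral gives 117 − 41 = 76. No deviation. ✓
  Subprime: no collateral gives 117 − 40 = 77; collateral gives 302 − 273 = 29. No deviation. ✓
Both hold — the creditworthy type sends collateral.

collateral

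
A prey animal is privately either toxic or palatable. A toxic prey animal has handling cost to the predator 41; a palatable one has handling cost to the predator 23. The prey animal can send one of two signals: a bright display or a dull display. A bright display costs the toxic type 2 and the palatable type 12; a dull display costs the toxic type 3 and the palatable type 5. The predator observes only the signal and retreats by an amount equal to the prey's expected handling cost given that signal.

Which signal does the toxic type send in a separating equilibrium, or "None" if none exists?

None

Try toxic → bright display, palatable → dull display:
  If types separate, bright display earns payment 41 and dull display earns 23.
  Toxic: bright display gives 41 − 2 = 39; dull display gives 23 − 3 = 20. No deviation. ✓
  Palatable: dull display gives 23 − 5 = 18; bright display gives 41 − 12 = 29. Would deviate. ✗
Try toxic → dull display, palatable → bright display:
  If types separate, dull display earns payment 41 and bright display earns 23.
  Toxic: dull display gives 41 − 3 = 38; bright display gives 23 − 2 = 21. No deviation. ✓
  Palatable: bright display gives 23 − 12 = 11; dull display gives 41 − 5 = 36. Would deviate. ✗
Neither assignment is incentive-compatible.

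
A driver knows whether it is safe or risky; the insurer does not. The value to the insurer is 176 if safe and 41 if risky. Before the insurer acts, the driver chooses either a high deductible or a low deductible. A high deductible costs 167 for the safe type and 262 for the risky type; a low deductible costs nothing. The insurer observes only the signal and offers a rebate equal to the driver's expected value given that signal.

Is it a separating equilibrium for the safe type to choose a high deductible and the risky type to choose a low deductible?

No

If types separate, high deductible earns payment 176 and low deductible earns 41.
Safe: high deductible gives 176 − 167 = 9; low deductible gives 41 − 0 = 41. Would deviate. ✗
Risky: low deductible gives 41 − 0 = 41; high deductible gives 176 − 262 = -86. No deviation. ✓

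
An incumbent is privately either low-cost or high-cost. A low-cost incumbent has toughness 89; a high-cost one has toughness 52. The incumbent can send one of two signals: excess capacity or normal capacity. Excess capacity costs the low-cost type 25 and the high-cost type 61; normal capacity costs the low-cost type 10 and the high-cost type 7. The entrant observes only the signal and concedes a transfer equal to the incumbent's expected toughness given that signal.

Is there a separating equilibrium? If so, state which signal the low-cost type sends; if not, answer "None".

excess capacity

Try low-cost → excess capacity, high-cost → normal capacity:
  If types separate, excess capacity earns payment 89 and normal capacity earns 52.
  Low-cost: excess capacity gives 89 − 25 = 64; normal capacity gives 52 − 10 = 42. No deviation. ✓
  High-cost: normal capacity gives 52 − 7 = 45; excess capacity gives 89 − 61 = 28. No deviation. ✓
Both hold — the low-cost type sends excess capacity.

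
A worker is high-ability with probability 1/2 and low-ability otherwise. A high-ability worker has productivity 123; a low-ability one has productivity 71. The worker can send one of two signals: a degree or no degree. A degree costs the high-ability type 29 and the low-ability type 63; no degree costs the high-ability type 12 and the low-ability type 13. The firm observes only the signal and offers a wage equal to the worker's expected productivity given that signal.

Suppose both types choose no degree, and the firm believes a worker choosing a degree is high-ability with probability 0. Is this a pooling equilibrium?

Yes

At the pooled signal (no degree) the firm holds the prior 1/2 and pays 1/2·123 + 1/2·71 = 97. Off-path (degree) belief 0 gives 0·123 + 1·71 = 71.
High-ability: no degree gives 97 − 12 = 85; degree gives 71 − 29 = 42. Stays. ✓
Low-ability: no degree gives 97 − 13 = 84; degree gives 71 − 63 = 8. Stays. ✓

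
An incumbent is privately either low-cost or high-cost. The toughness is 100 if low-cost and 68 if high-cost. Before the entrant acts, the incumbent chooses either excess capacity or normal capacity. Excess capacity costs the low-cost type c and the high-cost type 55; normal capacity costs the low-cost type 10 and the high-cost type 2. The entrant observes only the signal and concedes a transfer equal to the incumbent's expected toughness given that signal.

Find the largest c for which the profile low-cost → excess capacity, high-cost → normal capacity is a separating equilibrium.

42

Under separation: excess capacity → low-cost (pays 100); normal capacity → high-cost (pays 68).
High-cost: 68 − 2 = 66 ≥ 100 − 55 = 45. Holds regardless of c. ✓
Low-cost: 100 − c ≥ 68 − 10, so c ≤ 100 − 58 = 42.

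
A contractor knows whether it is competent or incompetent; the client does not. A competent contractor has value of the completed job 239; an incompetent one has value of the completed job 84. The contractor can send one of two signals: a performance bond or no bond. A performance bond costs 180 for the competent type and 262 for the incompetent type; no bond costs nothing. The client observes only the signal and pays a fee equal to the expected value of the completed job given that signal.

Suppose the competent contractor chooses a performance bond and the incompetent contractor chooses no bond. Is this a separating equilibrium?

No

Under separation the client infers type exactly: bond → competent (pays 239), no bond → incompetent (pays 84).
Competent: bond gives 239 − 180 = 59; no bond gives 84 − 0 = 84. Would deviate. ✗
Incompetent: no bond gives 84 − 0 = 84; bond gives 239 − 262 = -23. No deviation. ✓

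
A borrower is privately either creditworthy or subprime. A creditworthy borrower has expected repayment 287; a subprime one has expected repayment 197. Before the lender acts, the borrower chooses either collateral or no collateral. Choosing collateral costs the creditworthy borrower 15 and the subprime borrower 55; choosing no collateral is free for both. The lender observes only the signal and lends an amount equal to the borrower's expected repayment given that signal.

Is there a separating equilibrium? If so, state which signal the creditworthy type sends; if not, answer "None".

None

Try creditworthy → collateral, subprime → no collateral:
  If types separate, collateral earns payment 287 and no collateral earns 197.
  Creditworthy: collateral gives 287 − 15 = 272; no collateral gives 197 − 0 = 197. No deviation. ✓
  Subprime: no collateral gives 197 − 0 = 197; collateral gives 287 − 55 = 232. Would deviate. ✗
Try creditworthy → no collateral, subprime → collateral:
  If types separate, no collateral earns payment 287 and collateral earns 197.
  Creditworthy: no collateral gives 287 − 0 = 287; collateral gives 197 − 15 = 182. No deviation. ✓
  Subprime: collateral gives 197 − 55 = 142; no collateral gives 287 − 0 = 287. Would deviate. ✗
Neither assignment is incentive-compatible.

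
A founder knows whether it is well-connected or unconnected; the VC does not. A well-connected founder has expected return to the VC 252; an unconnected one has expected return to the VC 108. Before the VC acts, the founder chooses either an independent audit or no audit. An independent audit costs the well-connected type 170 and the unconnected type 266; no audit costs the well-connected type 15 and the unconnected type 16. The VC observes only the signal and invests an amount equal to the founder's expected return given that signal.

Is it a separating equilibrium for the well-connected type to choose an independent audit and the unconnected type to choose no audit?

If types separate, audit earns payment 252 and no audit earns 108.
Well-connected: audit gives 252 − 170 = 82; no audit gives 108 − 15 = 93. Would deviate. ✗
Unconnected: no audit gives 108 − 16 = 92; audit gives 252 − 266 = -14. No deviation. ✓

No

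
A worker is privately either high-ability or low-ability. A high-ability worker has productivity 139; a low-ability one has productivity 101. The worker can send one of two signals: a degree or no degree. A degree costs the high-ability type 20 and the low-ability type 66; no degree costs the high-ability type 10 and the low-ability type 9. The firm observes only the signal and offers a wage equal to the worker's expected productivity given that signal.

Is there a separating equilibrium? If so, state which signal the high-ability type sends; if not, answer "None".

degree

Try high-ability → degree, low-ability → no degree:
  Under separation the firm infers type exactly: degree → high-ability (pays 139), no degree → low-ability (pays 101).
  High-ability: degree gives 139 − 20 = 119; no degree gives 101 − 10 = 91. No deviation. ✓
  Low-ability: no degree gives 101 − 9 = 92; degree gives 139 − 66 = 73. No deviation. ✓
Both hold — the high-ability type sends degree.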